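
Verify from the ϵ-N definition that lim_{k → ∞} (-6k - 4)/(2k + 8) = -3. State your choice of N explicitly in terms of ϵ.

Fix ϵ > 0. For k ≥ 1, |(-6k - 4)/(2k + 8) + 3| = |40|/(2(2k + 8)) = 40/(2(2k + 8)).
Since 2k + 8 ≥ 2k for k ≥ 1, this is ≤ 40/(2·2k) = 10/k.
So |(-6k - 4)/(2k + 8) + 3| < ϵ whenever k > 10/ϵ.
Take N = 10/ϵ. If k > N then |(-6k - 4)/(2k + 8) + 3| ≤ 10/k < ϵ.

N = 10/ϵ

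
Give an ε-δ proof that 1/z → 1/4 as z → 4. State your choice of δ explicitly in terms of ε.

Let ε > 0. We seek δ > 0 such that 0 < |z − 4| < δ implies |1/z − (1/4)| < ε.
|1/z − (1/4)| = |4 − z|/(4·|z|) = |z − 4|/(4|z|).
Require δ ≤ 2 so that |z| > 4 − 2 = 2, hence 4|z| > 8.
Then |1/z − (1/4)| < |z − 4|/8, which is < ε when |z − 4| < 8ε.
Take δ = min(2, 8ε). Then 0 < |z − 4| < δ gives both |z − 4| < 2 and |z − 4| < 8ε, so |1/z − (1/4)| < ε.

δ = min(2, 8ε)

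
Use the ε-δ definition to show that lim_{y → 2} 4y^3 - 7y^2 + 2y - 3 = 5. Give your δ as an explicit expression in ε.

Fix ε > 0. We want δ > 0 such that 0 < |y − 2| < δ implies |(4y^3 - 7y^2 + 2y - 3) − 5| < ε.
(4y^3 - 7y^2 + 2y - 3) − 5 = 4y^3 - 7y^2 + 2y - 8 = (y − 2)(4y^2 + y + 4).
So |(4y^3 - 7y^2 + 2y - 3) − 5| = |y − 2|·|4y^2 + y + 4|.
Require δ ≤ 1. Then |y − 2| < 1 gives |y| < 3, and by the triangle inequality |4y^2 + y + 4| ≤ 4·3^2 + 3 + 4 = 43.
Hence |(4y^3 - 7y^2 + 2y - 3) − 5| ≤ 43|y − 2| < ε provided |y − 2| < ε/43.
Choosing δ = min(1, ε/43) ensures both conditions, hence |(4y^3 - 7y^2 + 2y - 3) − 5| < ε.

δ = min(1, ε/43)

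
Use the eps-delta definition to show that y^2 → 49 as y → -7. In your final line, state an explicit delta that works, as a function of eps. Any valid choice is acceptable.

delta = min(1, eps/15)

Let eps > 0. We seek delta > 0 with 0 < |y + 7| < delta ⇒ |y^2 − 49| < eps.
Factor: y^2 − 49 = (y + 7)(y - 7), so |y^2 − 49| = |y + 7|·|y - 7|.
Restrict delta ≤ 1. Then |y + 7| < 1 gives |y| < 8, so by the triangle inequality |y - 7| ≤ 8 + 7 = 15.
Hence |y^2 − 49| ≤ 15|y + 7|, which is < eps once |y + 7| < eps/15.
Take delta = min(1, eps/15). If 0 < |y + 7| < delta then both bounds hold and |y^2 − 49| ≤ 15|y + 7| < 15·(eps/15) = eps.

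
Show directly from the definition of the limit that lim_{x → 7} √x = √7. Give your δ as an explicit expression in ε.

δ = min(7, √7·ε)

Suppose ε > 0. We want δ > 0 such that 0 < |x − 7| < δ implies |√x − √7| < ε.
Multiplying by the conjugate, |√x − √7| = |x − 7|/(√x + √7).
Restrict δ ≤ 7 so that |x − 7| < 7 forces x > 0, and then √x + √7 > √7.
Hence |√x − √7| < |x − 7|/√7, which is < ε once |x − 7| < √7·ε.
Take δ = min(7, √7·ε). If 0 < |x − 7| < δ then x > 0 and |√x − √7| < |x − 7|/√7 < ε.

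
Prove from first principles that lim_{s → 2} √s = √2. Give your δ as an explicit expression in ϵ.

Let ϵ > 0. We want δ > 0 such that 0 < |s − 2| < δ implies |√s − √2| < ϵ.
Multiplying by the conjugate, |√s − √2| = |s − 2|/(√s + √2).
Restrict δ ≤ 2 so that |s − 2| < 2 forces s > 0, and then √s + √2 > √2.
Hence |√s − √2| < |s − 2|/√2, which is < ϵ once |s − 2| < √2·ϵ.
Take δ = min(2, √2·ϵ). If 0 < |s − 2| < δ then s > 0 and |√s − √2| < |s − 2|/√2 < ϵ.

δ = min(2, √2·ϵ)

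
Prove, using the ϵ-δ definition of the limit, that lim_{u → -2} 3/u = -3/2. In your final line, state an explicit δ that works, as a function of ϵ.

Let ϵ > 0. We seek δ > 0 such that 0 < |u + 2| < δ implies |3/u + 3/2| < ϵ.
|3/u + 3/2| = 3·|-2 − u|/(2·|u|) = 3|u + 2|/(2|u|).
Require δ ≤ 1 so that |u| > 2 − 1 = 1, hence 2|u| > 2.
Then |3/u + 3/2| < 3|u + 2|/2, which is < ϵ when |u + 2| < (2/3)ϵ.
Take δ = min(1, (2/3)ϵ). Then 0 < |u + 2| < δ gives both |u + 2| < 1 and |u + 2| < (2/3)ϵ, so |3/u + 3/2| < ϵ.

δ = min(1, (2/3)ϵ)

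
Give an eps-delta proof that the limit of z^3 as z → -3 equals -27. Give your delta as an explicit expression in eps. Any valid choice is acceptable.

delta = min(2, eps/49)

Fix eps > 0. We seek delta > 0 with 0 < |z + 3| < delta ⇒ |z^3 + 27| < eps.
Factor: z^3 + 27 = (z + 3)(z^2 - 3z + 9), so |z^3 + 27| = |z + 3|·|z^2 - 3z + 9|.
Restrict delta ≤ 2. Then |z + 3| < 2 gives |z| < 5, so by the triangle inequality |z^2 - 3z + 9| ≤ 5^2 + 3·5 + 9 = 49.
Hence |z^3 + 27| ≤ 49|z + 3|, which is < eps once |z + 3| < eps/49.
Take delta = min(2, eps/49). If 0 < |z + 3| < delta then both bounds hold and |z^3 + 27| ≤ 49|z + 3| < 49·(eps/49) = eps.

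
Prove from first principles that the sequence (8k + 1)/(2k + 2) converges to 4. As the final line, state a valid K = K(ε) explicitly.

Suppose ε > 0. For k ≥ 1, |(8k + 1)/(2k + 2) − 4| = |-14|/(2(2k + 2)) = 14/(2(2k + 2)).
Since 2k + 2 ≥ 2k for k ≥ 1, this is ≤ 14/(2·2k) = (7/2)/k.
So |(8k + 1)/(2k + 2) − 4| < ε whenever k > (7/2)/ε.
Take K = (7/2)/ε. If k > K then |(8k + 1)/(2k + 2) − 4| ≤ (7/2)/k < ε.

K = (7/2)/ε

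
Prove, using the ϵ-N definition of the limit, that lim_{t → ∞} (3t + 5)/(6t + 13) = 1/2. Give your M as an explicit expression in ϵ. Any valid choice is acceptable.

Suppose ϵ > 0. We seek M > 0 such that t > M implies |(3t + 5)/(6t + 13) − (1/2)| < ϵ.
(3t + 5)/(6t + 13) − (1/2) = (6(3t + 5) − 3(6t + 13)) / (6(6t + 13)) = -9/(6(6t + 13)).
For t > 0 we have 6t + 13 > 6t, so |(3t + 5)/(6t + 13) − (1/2)| = 9/(6(6t + 13)) < 9/(6·6t) = (1/4)/t.
Thus |(3t + 5)/(6t + 13) − (1/2)| < ϵ whenever t > (1/4)/ϵ.
Take M = (1/4)/ϵ. If t > M then |(3t + 5)/(6t + 13) − (1/2)| < (1/4)/t < ϵ.

M = (1/4)/ϵ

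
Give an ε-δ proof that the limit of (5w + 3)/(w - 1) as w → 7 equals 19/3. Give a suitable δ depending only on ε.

δ = min(3, (9/4)ε)

Suppose ε > 0. We want δ > 0 with 0 < |w − 7| < δ ⇒ |(5w + 3)/(w - 1) − (19/3)| < ε.
Combining over a common denominator, (5w + 3)/(w - 1) − (19/3) = [(5w + 3)·6 − 38·(w - 1)] / [6·(w - 1)] = -8(w − 7) / (6(w - 1)).
So |(5w + 3)/(w - 1) − (19/3)| = 8|w − 7| / (6·|w − 1|).
Require δ ≤ 3, so |w − 1| ≥ |6| − |w − 7| > 6 − 3 = 3.
Hence |(5w + 3)/(w - 1) − (19/3)| < 8|w − 7|/(6·3) = (4/9)|w − 7|, which is < ε once |w − 7| < (9/4)ε.
Take δ = min(3, (9/4)ε). Then 0 < |w − 7| < δ forces both bounds, so |(5w + 3)/(w - 1) − (19/3)| < ε.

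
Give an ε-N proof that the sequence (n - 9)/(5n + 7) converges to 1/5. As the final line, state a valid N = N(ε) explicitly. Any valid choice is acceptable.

Let ε > 0. For n ≥ 1, |(n - 9)/(5n + 7) − (1/5)| = |-52|/(5(5n + 7)) = 52/(5(5n + 7)).
Since 5n + 7 ≥ 5n for n ≥ 1, this is ≤ 52/(5·5n) = (52/25)/n.
So |(n - 9)/(5n + 7) − (1/5)| < ε whenever n > (52/25)/ε.
Take N = (52/25)/ε. If n > N then |(n - 9)/(5n + 7) − (1/5)| ≤ (52/25)/n < ε.

N = (52/25)/ε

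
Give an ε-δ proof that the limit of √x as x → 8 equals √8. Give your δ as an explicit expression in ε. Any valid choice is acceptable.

δ = min(8, √8·ε)

Let ε > 0 be given. We want δ > 0 such that 0 < |x − 8| < δ implies |√x − √8| < ε.
Multiplying by the conjugate, |√x − √8| = |x − 8|/(√x + √8).
Restrict δ ≤ 8 so that |x − 8| < 8 forces x > 0, and then √x + √8 > √8.
Hence |√x − √8| < |x − 8|/√8, which is < ε once |x − 8| < √8·ε.
Take δ = min(8, √8·ε). If 0 < |x − 8| < δ then x > 0 and |√x − √8| < |x − 8|/√8 < ε.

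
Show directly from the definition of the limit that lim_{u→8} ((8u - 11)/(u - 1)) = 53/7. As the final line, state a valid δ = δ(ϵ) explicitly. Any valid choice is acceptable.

δ = min(7/2, (49/6)ϵ)

Suppose ϵ > 0. We want δ > 0 with 0 < |u − 8| < δ ⇒ |(8u - 11)/(u - 1) − (53/7)| < ϵ.
Combining over a common denominator, (8u - 11)/(u - 1) − (53/7) = [(8u - 11)·7 − 53·(u - 1)] / [7·(u - 1)] = 3(u − 8) / (7(u - 1)).
So |(8u - 11)/(u - 1) − (53/7)| = 3|u − 8| / (7·|u − 1|).
Restrict δ ≤ 7/2. Then |u − 8| < 7/2 gives |u − 1| = |(u − 8) + 7| ≥ 7 − 7/2 = 7/2.
Hence |(8u - 11)/(u - 1) − (53/7)| < 3|u − 8|/(7·(7/2)) = (6/49)|u − 8|, which is < ϵ once |u − 8| < (49/6)ϵ.
Take δ = min(7/2, (49/6)ϵ). Then 0 < |u − 8| < δ forces both bounds, so |(8u - 11)/(u - 1) − (53/7)| < ϵ.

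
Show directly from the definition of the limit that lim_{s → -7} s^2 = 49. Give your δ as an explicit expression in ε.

Let ε > 0 be given. We seek δ > 0 with 0 < |s + 7| < δ ⇒ |s^2 − 49| < ε.
Factor: s^2 − 49 = (s + 7)(s - 7), so |s^2 − 49| = |s + 7|·|s - 7|.
Restrict δ ≤ 2. Then |s + 7| < 2 gives |s| < 9, so by the triangle inequality |s - 7| ≤ 9 + 7 = 16.
Hence |s^2 − 49| ≤ 16|s + 7|, which is < ε once |s + 7| < ε/16.
Take δ = min(2, ε/16). If 0 < |s + 7| < δ then both bounds hold and |s^2 − 49| ≤ 16|s + 7| < 16·(ε/16) = ε.

δ = min(2, ε/16)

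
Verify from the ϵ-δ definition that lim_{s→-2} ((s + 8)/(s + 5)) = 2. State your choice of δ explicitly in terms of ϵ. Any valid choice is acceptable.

δ = min(3/2, (3/2)ϵ)

Fix ϵ > 0. We want δ > 0 with 0 < |s + 2| < δ ⇒ |(s + 8)/(s + 5) − 2| < ϵ.
Combining over a common denominator, (s + 8)/(s + 5) − 2 = [(s + 8)·3 − 6·(s + 5)] / [3·(s + 5)] = -3(s + 2) / (3(s + 5)).
So |(s + 8)/(s + 5) − 2| = 3|s + 2| / (3·|s + 5|).
Restrict δ ≤ 3/2. Then |s + 2| < 3/2 gives |s + 5| = |(s + 2) + 3| ≥ 3 − 3/2 = 3/2.
Hence |(s + 8)/(s + 5) − 2| < 3|s + 2|/(3·(3/2)) = (2/3)|s + 2|, which is < ϵ once |s + 2| < (3/2)ϵ.
Take δ = min(3/2, (3/2)ϵ). Then 0 < |s + 2| < δ forces both bounds, so |(s + 8)/(s + 5) − 2| < ϵ.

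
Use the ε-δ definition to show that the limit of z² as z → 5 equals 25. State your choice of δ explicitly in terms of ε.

Suppose ε > 0. We seek δ > 0 with 0 < |z − 5| < δ ⇒ |z² − 25| < ε.
Factor: z² − 25 = (z − 5)(z + 5), so |z² − 25| = |z − 5|·|z + 5|.
Restrict δ ≤ 1. Then |z − 5| < 1 gives |z| < 6, so by the triangle inequality |z + 5| ≤ 6 + 5 = 11.
Hence |z² − 25| ≤ 11|z − 5|, which is < ε once |z − 5| < ε/11.
Take δ = min(1, ε/11). If 0 < |z − 5| < δ then both bounds hold and |z² − 25| ≤ 11|z − 5| < 11·(ε/11) = ε.

δ = min(1, ε/11)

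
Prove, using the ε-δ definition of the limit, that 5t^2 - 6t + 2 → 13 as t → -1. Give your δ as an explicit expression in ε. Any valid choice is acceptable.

δ = min(1, ε/21)

Let ε > 0 be given. We want δ > 0 such that 0 < |t + 1| < δ implies |(5t^2 - 6t + 2) − 13| < ε.
(5t^2 - 6t + 2) − 13 = 5t^2 - 6t - 11 = (t + 1)(5t - 11).
So |(5t^2 - 6t + 2) − 13| = |t + 1|·|5t - 11|.
Assume first that |t + 1| < 1, so |t| < 2. Then |5t - 11| ≤ 5·2 + 11 = 21.
Hence |(5t^2 - 6t + 2) − 13| ≤ 21|t + 1| < ε provided |t + 1| < ε/21.
Choosing δ = min(1, ε/21) ensures both conditions, hence |(5t^2 - 6t + 2) − 13| < ε.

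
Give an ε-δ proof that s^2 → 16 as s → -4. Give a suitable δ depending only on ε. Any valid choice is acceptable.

Let ε > 0 be given. We seek δ > 0 with 0 < |s + 4| < δ ⇒ |s^2 − 16| < ε.
Factor: s^2 − 16 = (s + 4)(s - 4), so |s^2 − 16| = |s + 4|·|s - 4|.
Impose δ ≤ 1 so that |s| < 5; then |s - 4| ≤ 9.
Hence |s^2 − 16| ≤ 9|s + 4|, which is < ε once |s + 4| < ε/9.
Take δ = min(1, ε/9). If 0 < |s + 4| < δ then both bounds hold and |s^2 − 16| ≤ 9|s + 4| < 9·(ε/9) = ε.

δ = min(1, ε/9)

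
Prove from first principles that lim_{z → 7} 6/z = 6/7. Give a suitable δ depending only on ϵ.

δ = min(7/2, (49/12)ϵ)

Suppose ϵ > 0. We seek δ > 0 such that 0 < |z − 7| < δ implies |6/z − (6/7)| < ϵ.
|6/z − (6/7)| = 6·|7 − z|/(7·|z|) = 6|z − 7|/(7|z|).
Restrict δ ≤ 7/2. Then |z − 7| < 7/2 gives |z| > 7/2, so 7|z| > 49/2.
Then |6/z − (6/7)| < 6|z − 7|/(49/2), which is < ϵ when |z − 7| < (49/12)ϵ.
Take δ = min(7/2, (49/12)ϵ). Then 0 < |z − 7| < δ gives both |z − 7| < 7/2 and |z − 7| < (49/12)ϵ, so |6/z − (6/7)| < ϵ.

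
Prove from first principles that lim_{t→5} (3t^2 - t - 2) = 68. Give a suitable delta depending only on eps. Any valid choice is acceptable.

Let eps > 0. We want delta > 0 such that 0 < |t − 5| < delta implies |(3t^2 - t - 2) − 68| < eps.
(3t^2 - t - 2) − 68 = 3t^2 - t - 70 = (t − 5)(3t + 14).
So |(3t^2 - t - 2) − 68| = |t − 5|·|3t + 14|.
Require delta ≤ 2. Then |t − 5| < 2 gives |t| < 7, and by the triangle inequality |3t + 14| ≤ 3·7 + 14 = 35.
Hence |(3t^2 - t - 2) − 68| ≤ 35|t − 5| < eps provided |t − 5| < eps/35.
Choosing delta = min(2, eps/35) ensures both conditions, hence |(3t^2 - t - 2) − 68| < eps.

delta = min(2, eps/35)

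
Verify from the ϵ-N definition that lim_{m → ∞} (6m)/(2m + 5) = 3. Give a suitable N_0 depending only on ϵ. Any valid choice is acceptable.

N_0 = (15/2)/ϵ

Let ϵ > 0 be given. For m ≥ 1, |(6m)/(2m + 5) − 3| = |-30|/(2(2m + 5)) = 30/(2(2m + 5)).
Since 2m + 5 ≥ 2m for m ≥ 1, this is ≤ 30/(2·2m) = (15/2)/m.
So |(6m)/(2m + 5) − 3| < ϵ whenever m > (15/2)/ϵ.
Take N_0 = (15/2)/ϵ. If m > N_0 then |(6m)/(2m + 5) − 3| ≤ (15/2)/m < ϵ.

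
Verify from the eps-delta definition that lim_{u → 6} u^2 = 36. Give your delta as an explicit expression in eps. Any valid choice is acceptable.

Fix eps > 0. We seek delta > 0 with 0 < |u − 6| < delta ⇒ |u^2 − 36| < eps.
Factor: u^2 − 36 = (u − 6)(u + 6), so |u^2 − 36| = |u − 6|·|u + 6|.
Restrict delta ≤ 1. Then |u − 6| < 1 gives |u| < 7, so by the triangle inequality |u + 6| ≤ 7 + 6 = 13.
Hence |u^2 − 36| ≤ 13|u − 6|, which is < eps once |u − 6| < eps/13.
Take delta = min(1, eps/13). If 0 < |u − 6| < delta then both bounds hold and |u^2 − 36| ≤ 13|u − 6| < 13·(eps/13) = eps.

delta = min(1, eps/13)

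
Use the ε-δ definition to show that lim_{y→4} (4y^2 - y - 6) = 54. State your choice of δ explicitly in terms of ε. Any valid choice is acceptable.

Suppose ε > 0. We want δ > 0 such that 0 < |y − 4| < δ implies |(4y^2 - y - 6) − 54| < ε.
(4y^2 - y - 6) − 54 = 4y^2 - y - 60 = (y − 4)(4y + 15).
So |(4y^2 - y - 6) − 54| = |y − 4|·|4y + 15|.
Assume first that |y − 4| < 1, so |y| < 5. Then |4y + 15| ≤ 4·5 + 15 = 35.
Hence |(4y^2 - y - 6) − 54| ≤ 35|y − 4| < ε provided |y − 4| < ε/35.
Take δ = min(1, ε/35). Then 0 < |y − 4| < δ gives both |y − 4| < 1 and |y − 4| < ε/35, so |(4y^2 - y - 6) − 54| < ε.

δ = min(1, ε/35)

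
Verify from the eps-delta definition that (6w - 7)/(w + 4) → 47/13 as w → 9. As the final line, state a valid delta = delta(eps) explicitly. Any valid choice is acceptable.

Let eps > 0. We want delta > 0 with 0 < |w − 9| < delta ⇒ |(6w - 7)/(w + 4) − (47/13)| < eps.
Combining over a common denominator, (6w - 7)/(w + 4) − (47/13) = [(6w - 7)·13 − 47·(w + 4)] / [13·(w + 4)] = 31(w − 9) / (13(w + 4)).
So |(6w - 7)/(w + 4) − (47/13)| = 31|w − 9| / (13·|w + 4|).
Restrict delta ≤ 13/2. Then |w − 9| < 13/2 gives |w + 4| = |(w − 9) + 13| ≥ 13 − 13/2 = 13/2.
Hence |(6w - 7)/(w + 4) − (47/13)| < 31|w − 9|/(13·(13/2)) = (62/169)|w − 9|, which is < eps once |w − 9| < (169/62)eps.
Take delta = min(13/2, (169/62)eps). Then 0 < |w − 9| < delta forces both bounds, so |(6w - 7)/(w + 4) − (47/13)| < eps.

delta = min(13/2, (169/62)eps)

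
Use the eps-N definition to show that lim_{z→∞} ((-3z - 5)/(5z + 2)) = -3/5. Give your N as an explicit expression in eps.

Let eps > 0 be given. We seek N > 0 such that z > N implies |(-3z - 5)/(5z + 2) + 3/5| < eps.
(-3z - 5)/(5z + 2) + 3/5 = (5(-3z - 5) − (-3)(5z + 2)) / (5(5z + 2)) = -19/(5(5z + 2)).
For z > 0 we have 5z + 2 > 5z, so |(-3z - 5)/(5z + 2) + 3/5| = 19/(5(5z + 2)) < 19/(5·5z) = (19/25)/z.
Thus |(-3z - 5)/(5z + 2) + 3/5| < eps whenever z > (19/25)/eps.
Take N = (19/25)/eps. If z > N then |(-3z - 5)/(5z + 2) + 3/5| < (19/25)/z < eps.

N = (19/25)/eps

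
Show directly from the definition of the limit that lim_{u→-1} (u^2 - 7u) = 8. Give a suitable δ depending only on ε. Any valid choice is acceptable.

δ = min(2, ε/11)

Fix ε > 0. We want δ > 0 such that 0 < |u + 1| < δ implies |(u^2 - 7u) − 8| < ε.
(u^2 - 7u) − 8 = u^2 - 7u - 8 = (u + 1)(u - 8).
So |(u^2 - 7u) − 8| = |u + 1|·|u - 8|.
Require δ ≤ 2. Then |u + 1| < 2 gives |u| < 3, and by the triangle inequality |u - 8| ≤ 3 + 8 = 11.
Hence |(u^2 - 7u) − 8| ≤ 11|u + 1| < ε provided |u + 1| < ε/11.
Choosing δ = min(2, ε/11) ensures both conditions, hence |(u^2 - 7u) − 8| < ε.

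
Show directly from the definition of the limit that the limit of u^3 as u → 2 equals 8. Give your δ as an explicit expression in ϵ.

δ = min(1, ϵ/19)

Let ϵ > 0. We seek δ > 0 with 0 < |u − 2| < δ ⇒ |u^3 − 8| < ϵ.
Factor: u^3 − 8 = (u − 2)(u^2 + 2u + 4), so |u^3 − 8| = |u − 2|·|u^2 + 2u + 4|.
Restrict δ ≤ 1. Then |u − 2| < 1 gives |u| < 3, so by the triangle inequality |u^2 + 2u + 4| ≤ 3^2 + 2·3 + 4 = 19.
Hence |u^3 − 8| ≤ 19|u − 2|, which is < ϵ once |u − 2| < ϵ/19.
Take δ = min(1, ϵ/19). If 0 < |u − 2| < δ then both bounds hold and |u^3 − 8| ≤ 19|u − 2| < 19·(ϵ/19) = ϵ.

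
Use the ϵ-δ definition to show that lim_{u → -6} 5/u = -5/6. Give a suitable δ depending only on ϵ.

δ = min(3, (18/5)ϵ)

Fix ϵ > 0. We seek δ > 0 such that 0 < |u + 6| < δ implies |5/u + 5/6| < ϵ.
|5/u + 5/6| = 5·|-6 − u|/(6·|u|) = 5|u + 6|/(6|u|).
Restrict δ ≤ 3. Then |u + 6| < 3 gives |u| > 3, so 6|u| > 18.
Then |5/u + 5/6| < 5|u + 6|/18, which is < ϵ when |u + 6| < (18/5)ϵ.
Take δ = min(3, (18/5)ϵ). Then 0 < |u + 6| < δ gives both |u + 6| < 3 and |u + 6| < (18/5)ϵ, so |5/u + 5/6| < ϵ.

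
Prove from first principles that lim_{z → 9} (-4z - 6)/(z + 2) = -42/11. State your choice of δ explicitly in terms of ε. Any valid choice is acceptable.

Let ε > 0 be given. We want δ > 0 with 0 < |z − 9| < δ ⇒ |(-4z - 6)/(z + 2) + 42/11| < ε.
Combining over a common denominator, (-4z - 6)/(z + 2) + 42/11 = [(-4z - 6)·11 − (-42)·(z + 2)] / [11·(z + 2)] = -2(z − 9) / (11(z + 2)).
So |(-4z - 6)/(z + 2) + 42/11| = 2|z − 9| / (11·|z + 2|).
Restrict δ ≤ 11/2. Then |z − 9| < 11/2 gives |z + 2| = |(z − 9) + 11| ≥ 11 − 11/2 = 11/2.
Hence |(-4z - 6)/(z + 2) + 42/11| < 2|z − 9|/(11·(11/2)) = (4/121)|z − 9|, which is < ε once |z − 9| < (121/4)ε.
Take δ = min(11/2, (121/4)ε). Then 0 < |z − 9| < δ forces both bounds, so |(-4z - 6)/(z + 2) + 42/11| < ε.

δ = min(11/2, (121/4)ε)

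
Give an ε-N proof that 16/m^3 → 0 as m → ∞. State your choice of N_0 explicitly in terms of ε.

Let ε > 0 be given. For m ≥ 1, |16/m^3 − 0| = 16/m^3.
16/m^3 < ε ⇔ m^3 > 16/ε ⇔ m > (16/ε)^{1/3}.
Take N_0 = (16/ε)^{1/3}. Then m > N_0 implies 16/m^3 < ε.

N_0 = (16/ε)^{1/3}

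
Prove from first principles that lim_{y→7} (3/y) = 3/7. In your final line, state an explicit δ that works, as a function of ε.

δ = min(7/2, (49/6)ε)

Suppose ε > 0. We seek δ > 0 such that 0 < |y − 7| < δ implies |3/y − (3/7)| < ε.
|3/y − (3/7)| = 3·|7 − y|/(7·|y|) = 3|y − 7|/(7|y|).
Require δ ≤ 7/2 so that |y| > 7 − 7/2 = 7/2, hence 7|y| > 49/2.
Then |3/y − (3/7)| < 3|y − 7|/(49/2), which is < ε when |y − 7| < (49/6)ε.
Take δ = min(7/2, (49/6)ε). Then 0 < |y − 7| < δ gives both |y − 7| < 7/2 and |y − 7| < (49/6)ε, so |3/y − (3/7)| < ε.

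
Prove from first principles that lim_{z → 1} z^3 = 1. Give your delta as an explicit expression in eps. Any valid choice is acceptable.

Fix eps > 0. We seek delta > 0 with 0 < |z − 1| < delta ⇒ |z^3 − 1| < eps.
Factor: z^3 − 1 = (z − 1)(z^2 + z + 1), so |z^3 − 1| = |z − 1|·|z^2 + z + 1|.
Restrict delta ≤ 2. Then |z − 1| < 2 gives |z| < 3, so by the triangle inequality |z^2 + z + 1| ≤ 3^2 + 3 + 1 = 13.
Hence |z^3 − 1| ≤ 13|z − 1|, which is < eps once |z − 1| < eps/13.
Take delta = min(2, eps/13). If 0 < |z − 1| < delta then both bounds hold and |z^3 − 1| ≤ 13|z − 1| < 13·(eps/13) = eps.

delta = min(2, eps/13)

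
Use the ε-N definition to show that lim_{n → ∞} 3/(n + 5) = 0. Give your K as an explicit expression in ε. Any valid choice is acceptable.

Suppose ε > 0. For n ≥ 1, |3/(n + 5) − 0| = 3/(n + 5) ≤ 3/n.
We need 3/n < ε, i.e. n > 3/ε.
Take K = 3/ε. If n > K then |3/(n + 5)| ≤ 3/n < ε.

K = 3/ε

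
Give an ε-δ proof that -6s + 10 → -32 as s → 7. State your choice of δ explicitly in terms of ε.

δ = ε/6

Let ε > 0. We need δ > 0 so that 0 < |s − 7| < δ implies |(-6s + 10) + 32| < ε.
|(-6s + 10) + 32| = |-6s + 42| = 6|s − 7|.
Thus it suffices that |s − 7| < ε/6.
Take δ = ε/6. If 0 < |s − 7| < δ then |(-6s + 10) + 32| = 6|s − 7| < 6·(ε/6) = ε.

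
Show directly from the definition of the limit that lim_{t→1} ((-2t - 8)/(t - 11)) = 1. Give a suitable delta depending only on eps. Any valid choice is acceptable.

Suppose eps > 0. We want delta > 0 with 0 < |t − 1| < delta ⇒ |(-2t - 8)/(t - 11) − 1| < eps.
Combining over a common denominator, (-2t - 8)/(t - 11) − 1 = [(-2t - 8)·(-10) − (-10)·(t - 11)] / [(-10)·(t - 11)] = 30(t − 1) / ((-10)(t - 11)).
So |(-2t - 8)/(t - 11) − 1| = 30|t − 1| / (10·|t − 11|).
Require delta ≤ 5, so |t − 11| ≥ |-10| − |t − 1| > 10 − 5 = 5.
Hence |(-2t - 8)/(t - 11) − 1| < 30|t − 1|/(10·5) = (3/5)|t − 1|, which is < eps once |t − 1| < (5/3)eps.
Take delta = min(5, (5/3)eps). Then 0 < |t − 1| < delta forces both bounds, so |(-2t - 8)/(t - 11) − 1| < eps.

delta = min(5, (5/3)eps)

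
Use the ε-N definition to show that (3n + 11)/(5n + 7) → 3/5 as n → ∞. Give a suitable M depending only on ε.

M = (34/25)/ε

Suppose ε > 0. For n ≥ 1, |(3n + 11)/(5n + 7) − (3/5)| = |34|/(5(5n + 7)) = 34/(5(5n + 7)).
Since 5n + 7 ≥ 5n for n ≥ 1, this is ≤ 34/(5·5n) = (34/25)/n.
So |(3n + 11)/(5n + 7) − (3/5)| < ε whenever n > (34/25)/ε.
Take M = (34/25)/ε. If n > M then |(3n + 11)/(5n + 7) − (3/5)| ≤ (34/25)/n < ε.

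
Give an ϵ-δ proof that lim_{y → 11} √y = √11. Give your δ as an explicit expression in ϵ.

Let ϵ > 0 be given. We want δ > 0 such that 0 < |y − 11| < δ implies |√y − √11| < ϵ.
Rationalise: √y − √11 = (y − 11)/(√y + √11), so |√y − √11| = |y − 11|/(√y + √11).
Restrict δ ≤ 11 so that |y − 11| < 11 forces y > 0, and then √y + √11 > √11.
Hence |√y − √11| < |y − 11|/√11, which is < ϵ once |y − 11| < √11·ϵ.
Take δ = min(11, √11·ϵ). If 0 < |y − 11| < δ then y > 0 and |√y − √11| < |y − 11|/√11 < ϵ.

δ = min(11, √11·ϵ)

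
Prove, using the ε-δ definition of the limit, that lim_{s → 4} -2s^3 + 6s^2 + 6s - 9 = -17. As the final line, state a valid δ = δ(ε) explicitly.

δ = min(2, ε/86)

Suppose ε > 0. We want δ > 0 such that 0 < |s − 4| < δ implies |(-2s^3 + 6s^2 + 6s - 9) + 17| < ε.
(-2s^3 + 6s^2 + 6s - 9) + 17 = -2s^3 + 6s^2 + 6s + 8 = (s − 4)(-2s^2 - 2s - 2).
So |(-2s^3 + 6s^2 + 6s - 9) + 17| = |s − 4|·|-2s^2 - 2s - 2|.
Require δ ≤ 2. Then |s − 4| < 2 gives |s| < 6, and by the triangle inequality |-2s^2 - 2s - 2| ≤ 2·6^2 + 2·6 + 2 = 86.
Hence |(-2s^3 + 6s^2 + 6s - 9) + 17| ≤ 86|s − 4| < ε provided |s − 4| < ε/86.
Take δ = min(2, ε/86). Then 0 < |s − 4| < δ gives both |s − 4| < 2 and |s − 4| < ε/86, so |(-2s^3 + 6s^2 + 6s - 9) + 17| < ε.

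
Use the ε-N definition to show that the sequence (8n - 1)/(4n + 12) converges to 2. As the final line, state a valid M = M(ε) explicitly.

M = (25/4)/ε

Suppose ε > 0. For n ≥ 1, |(8n - 1)/(4n + 12) − 2| = |-100|/(4(4n + 12)) = 100/(4(4n + 12)).
Since 4n + 12 ≥ 4n for n ≥ 1, this is ≤ 100/(4·4n) = (25/4)/n.
So |(8n - 1)/(4n + 12) − 2| < ε whenever n > (25/4)/ε.
Take M = (25/4)/ε. If n > M then |(8n - 1)/(4n + 12) − 2| ≤ (25/4)/n < ε.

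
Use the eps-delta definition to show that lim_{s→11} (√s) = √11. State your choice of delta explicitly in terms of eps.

Fix eps > 0. We want delta > 0 such that 0 < |s − 11| < delta implies |√s − √11| < eps.
Multiplying by the conjugate, |√s − √11| = |s − 11|/(√s + √11).
Restrict delta ≤ 11 so that |s − 11| < 11 forces s > 0, and then √s + √11 > √11.
Hence |√s − √11| < |s − 11|/√11, which is < eps once |s − 11| < √11·eps.
Take delta = min(11, √11·eps). If 0 < |s − 11| < delta then s > 0 and |√s − √11| < |s − 11|/√11 < eps.

delta = min(11, √11·eps)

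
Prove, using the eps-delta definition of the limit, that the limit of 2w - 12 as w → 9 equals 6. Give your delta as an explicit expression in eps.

Suppose eps > 0. We need delta > 0 so that 0 < |w − 9| < delta implies |(2w - 12) − 6| < eps.
|(2w - 12) − 6| = |2w - 18| = 2|w − 9|.
Thus it suffices that |w − 9| < eps/2.
Choosing delta = eps/2 gives |(2w - 12) − 6| = 2|w − 9| < eps whenever |w − 9| < delta.

delta = eps/2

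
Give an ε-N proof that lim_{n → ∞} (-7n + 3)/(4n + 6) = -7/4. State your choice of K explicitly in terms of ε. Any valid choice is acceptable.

Fix ε > 0. For n ≥ 1, |(-7n + 3)/(4n + 6) + 7/4| = |54|/(4(4n + 6)) = 54/(4(4n + 6)).
Since 4n + 6 ≥ 4n for n ≥ 1, this is ≤ 54/(4·4n) = (27/8)/n.
So |(-7n + 3)/(4n + 6) + 7/4| < ε whenever n > (27/8)/ε.
Take K = (27/8)/ε. If n > K then |(-7n + 3)/(4n + 6) + 7/4| ≤ (27/8)/n < ε.

K = (27/8)/ε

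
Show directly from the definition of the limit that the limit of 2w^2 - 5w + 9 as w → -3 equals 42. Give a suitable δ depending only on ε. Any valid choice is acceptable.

Let ε > 0. We want δ > 0 such that 0 < |w + 3| < δ implies |(2w^2 - 5w + 9) − 42| < ε.
(2w^2 - 5w + 9) − 42 = 2w^2 - 5w - 33 = (w + 3)(2w - 11).
So |(2w^2 - 5w + 9) − 42| = |w + 3|·|2w - 11|.
Assume first that |w + 3| < 2, so |w| < 5. Then |2w - 11| ≤ 2·5 + 11 = 21.
Hence |(2w^2 - 5w + 9) − 42| ≤ 21|w + 3| < ε provided |w + 3| < ε/21.
Take δ = min(2, ε/21). Then 0 < |w + 3| < δ gives both |w + 3| < 2 and |w + 3| < ε/21, so |(2w^2 - 5w + 9) − 42| < ε.

δ = min(2, ε/21)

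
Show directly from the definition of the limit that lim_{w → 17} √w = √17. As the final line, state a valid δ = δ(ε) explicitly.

δ = min(17, √17·ε)

Suppose ε > 0. We want δ > 0 such that 0 < |w − 17| < δ implies |√w − √17| < ε.
Rationalise: √w − √17 = (w − 17)/(√w + √17), so |√w − √17| = |w − 17|/(√w + √17).
Restrict δ ≤ 17 so that |w − 17| < 17 forces w > 0, and then √w + √17 > √17.
Hence |√w − √17| < |w − 17|/√17, which is < ε once |w − 17| < √17·ε.
Take δ = min(17, √17·ε). If 0 < |w − 17| < δ then w > 0 and |√w − √17| < |w − 17|/√17 < ε.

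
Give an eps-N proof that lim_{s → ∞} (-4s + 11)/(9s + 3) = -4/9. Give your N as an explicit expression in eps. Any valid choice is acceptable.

N = (37/27)/eps

Let eps > 0 be given. We seek N > 0 such that s > N implies |(-4s + 11)/(9s + 3) + 4/9| < eps.
(-4s + 11)/(9s + 3) + 4/9 = (9(-4s + 11) − (-4)(9s + 3)) / (9(9s + 3)) = 111/(9(9s + 3)).
For s > 0 we have 9s + 3 > 9s, so |(-4s + 11)/(9s + 3) + 4/9| = 111/(9(9s + 3)) < 111/(9·9s) = (37/27)/s.
Thus |(-4s + 11)/(9s + 3) + 4/9| < eps whenever s > (37/27)/eps.
Take N = (37/27)/eps. If s > N then |(-4s + 11)/(9s + 3) + 4/9| < (37/27)/s < eps.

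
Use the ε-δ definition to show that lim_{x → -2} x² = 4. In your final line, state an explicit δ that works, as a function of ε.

Fix ε > 0. We seek δ > 0 with 0 < |x + 2| < δ ⇒ |x² − 4| < ε.
Factor: x² − 4 = (x + 2)(x - 2), so |x² − 4| = |x + 2|·|x - 2|.
Impose δ ≤ 1 so that |x| < 3; then |x - 2| ≤ 5.
Hence |x² − 4| ≤ 5|x + 2|, which is < ε once |x + 2| < ε/5.
Take δ = min(1, ε/5). If 0 < |x + 2| < δ then both bounds hold and |x² − 4| ≤ 5|x + 2| < 5·(ε/5) = ε.

δ = min(1, ε/5)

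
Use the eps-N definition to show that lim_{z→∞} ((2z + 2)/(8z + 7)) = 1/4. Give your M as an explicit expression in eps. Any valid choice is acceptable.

Fix eps > 0. We seek M > 0 such that z > M implies |(2z + 2)/(8z + 7) − (1/4)| < eps.
(2z + 2)/(8z + 7) − (1/4) = (8(2z + 2) − 2(8z + 7)) / (8(8z + 7)) = 2/(8(8z + 7)).
For z > 0 we have 8z + 7 > 8z, so |(2z + 2)/(8z + 7) − (1/4)| = 2/(8(8z + 7)) < 2/(8·8z) = (1/32)/z.
Thus |(2z + 2)/(8z + 7) − (1/4)| < eps whenever z > (1/32)/eps.
Take M = (1/32)/eps. If z > M then |(2z + 2)/(8z + 7) − (1/4)| < (1/32)/z < eps.

M = (1/32)/eps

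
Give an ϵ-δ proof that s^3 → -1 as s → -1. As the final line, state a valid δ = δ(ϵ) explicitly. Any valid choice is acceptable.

δ = min(1, ϵ/7)

Fix ϵ > 0. We seek δ > 0 with 0 < |s + 1| < δ ⇒ |s^3 + 1| < ϵ.
Factor: s^3 + 1 = (s + 1)(s^2 - s + 1), so |s^3 + 1| = |s + 1|·|s^2 - s + 1|.
Impose δ ≤ 1 so that |s| < 2; then |s^2 - s + 1| ≤ 7.
Hence |s^3 + 1| ≤ 7|s + 1|, which is < ϵ once |s + 1| < ϵ/7.
Take δ = min(1, ϵ/7). If 0 < |s + 1| < δ then both bounds hold and |s^3 + 1| ≤ 7|s + 1| < 7·(ϵ/7) = ϵ.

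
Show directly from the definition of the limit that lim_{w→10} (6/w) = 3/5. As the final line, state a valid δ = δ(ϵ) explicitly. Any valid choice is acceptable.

δ = min(5, (25/3)ϵ)

Let ϵ > 0 be given. We seek δ > 0 such that 0 < |w − 10| < δ implies |6/w − (3/5)| < ϵ.
|6/w − (3/5)| = 6·|10 − w|/(10·|w|) = 6|w − 10|/(10|w|).
Restrict δ ≤ 5. Then |w − 10| < 5 gives |w| > 5, so 10|w| > 50.
Then |6/w − (3/5)| < 6|w − 10|/50, which is < ϵ when |w − 10| < (25/3)ϵ.
Take δ = min(5, (25/3)ϵ). Then 0 < |w − 10| < δ gives both |w − 10| < 5 and |w − 10| < (25/3)ϵ, so |6/w − (3/5)| < ϵ.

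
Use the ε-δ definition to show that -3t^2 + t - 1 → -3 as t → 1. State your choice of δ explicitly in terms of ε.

Let ε > 0. We want δ > 0 such that 0 < |t − 1| < δ implies |(-3t^2 + t - 1) + 3| < ε.
(-3t^2 + t - 1) + 3 = -3t^2 + t + 2 = (t − 1)(-3t - 2).
So |(-3t^2 + t - 1) + 3| = |t − 1|·|-3t - 2|.
Require δ ≤ 1. Then |t − 1| < 1 gives |t| < 2, and by the triangle inequality |-3t - 2| ≤ 3·2 + 2 = 8.
Hence |(-3t^2 + t - 1) + 3| ≤ 8|t − 1| < ε provided |t − 1| < ε/8.
Choosing δ = min(1, ε/8) ensures both conditions, hence |(-3t^2 + t - 1) + 3| < ε.

δ = min(1, ε/8)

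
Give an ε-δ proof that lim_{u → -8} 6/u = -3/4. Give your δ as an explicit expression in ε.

δ = min(4, (16/3)ε)

Let ε > 0 be given. We seek δ > 0 such that 0 < |u + 8| < δ implies |6/u + 3/4| < ε.
|6/u + 3/4| = 6·|-8 − u|/(8·|u|) = 6|u + 8|/(8|u|).
Require δ ≤ 4 so that |u| > 8 − 4 = 4, hence 8|u| > 32.
Then |6/u + 3/4| < 6|u + 8|/32, which is < ε when |u + 8| < (16/3)ε.
Take δ = min(4, (16/3)ε). Then 0 < |u + 8| < δ gives both |u + 8| < 4 and |u + 8| < (16/3)ε, so |6/u + 3/4| < ε.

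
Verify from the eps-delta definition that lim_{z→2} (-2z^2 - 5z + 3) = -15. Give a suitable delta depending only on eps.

Suppose eps > 0. We want delta > 0 such that 0 < |z − 2| < delta implies |(-2z^2 - 5z + 3) + 15| < eps.
(-2z^2 - 5z + 3) + 15 = -2z^2 - 5z + 18 = (z − 2)(-2z - 9).
So |(-2z^2 - 5z + 3) + 15| = |z − 2|·|-2z - 9|.
Assume first that |z − 2| < 1, so |z| < 3. Then |-2z - 9| ≤ 2·3 + 9 = 15.
Hence |(-2z^2 - 5z + 3) + 15| ≤ 15|z − 2| < eps provided |z − 2| < eps/15.
Choosing delta = min(1, eps/15) ensures both conditions, hence |(-2z^2 - 5z + 3) + 15| < eps.

delta = min(1, eps/15)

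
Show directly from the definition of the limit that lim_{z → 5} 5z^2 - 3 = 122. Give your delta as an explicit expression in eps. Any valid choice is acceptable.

Let eps > 0 be given. We want delta > 0 such that 0 < |z − 5| < delta implies |(5z^2 - 3) − 122| < eps.
(5z^2 - 3) − 122 = 5z^2 - 125 = (z − 5)(5z + 25).
So |(5z^2 - 3) − 122| = |z − 5|·|5z + 25|.
Assume first that |z − 5| < 1, so |z| < 6. Then |5z + 25| ≤ 5·6 + 25 = 55.
Hence |(5z^2 - 3) − 122| ≤ 55|z − 5| < eps provided |z − 5| < eps/55.
Take delta = min(1, eps/55). Then 0 < |z − 5| < delta gives both |z − 5| < 1 and |z − 5| < eps/55, so |(5z^2 - 3) − 122| < eps.

delta = min(1, eps/55)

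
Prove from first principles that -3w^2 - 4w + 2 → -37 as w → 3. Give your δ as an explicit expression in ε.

Let ε > 0. We want δ > 0 such that 0 < |w − 3| < δ implies |(-3w^2 - 4w + 2) + 37| < ε.
(-3w^2 - 4w + 2) + 37 = -3w^2 - 4w + 39 = (w − 3)(-3w - 13).
So |(-3w^2 - 4w + 2) + 37| = |w − 3|·|-3w - 13|.
Require δ ≤ 2. Then |w − 3| < 2 gives |w| < 5, and by the triangle inequality |-3w - 13| ≤ 3·5 + 13 = 28.
Hence |(-3w^2 - 4w + 2) + 37| ≤ 28|w − 3| < ε provided |w − 3| < ε/28.
Choosing δ = min(2, ε/28) ensures both conditions, hence |(-3w^2 - 4w + 2) + 37| < ε.

δ = min(2, ε/28)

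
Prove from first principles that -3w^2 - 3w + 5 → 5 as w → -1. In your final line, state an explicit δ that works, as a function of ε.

Let ε > 0. We want δ > 0 such that 0 < |w + 1| < δ implies |(-3w^2 - 3w + 5) − 5| < ε.
(-3w^2 - 3w + 5) − 5 = -3w^2 - 3w = (w + 1)(-3w).
So |(-3w^2 - 3w + 5) − 5| = |w + 1|·|-3w|.
Require δ ≤ 2. Then |w + 1| < 2 gives |w| < 3, and by the triangle inequality |-3w| ≤ 3·3 = 9.
Hence |(-3w^2 - 3w + 5) − 5| ≤ 9|w + 1| < ε provided |w + 1| < ε/9.
Take δ = min(2, ε/9). Then 0 < |w + 1| < δ gives both |w + 1| < 2 and |w + 1| < ε/9, so |(-3w^2 - 3w + 5) − 5| < ε.

δ = min(2, ε/9)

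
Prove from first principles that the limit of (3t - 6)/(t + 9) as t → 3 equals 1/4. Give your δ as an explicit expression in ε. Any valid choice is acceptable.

δ = min(6, (24/11)ε)

Let ε > 0 be given. We want δ > 0 with 0 < |t − 3| < δ ⇒ |(3t - 6)/(t + 9) − (1/4)| < ε.
Combining over a common denominator, (3t - 6)/(t + 9) − (1/4) = [(3t - 6)·12 − 3·(t + 9)] / [12·(t + 9)] = 33(t − 3) / (12(t + 9)).
So |(3t - 6)/(t + 9) − (1/4)| = 33|t − 3| / (12·|t + 9|).
Restrict δ ≤ 6. Then |t − 3| < 6 gives |t + 9| = |(t − 3) + 12| ≥ 12 − 6 = 6.
Hence |(3t - 6)/(t + 9) − (1/4)| < 33|t − 3|/(12·6) = (11/24)|t − 3|, which is < ε once |t − 3| < (24/11)ε.
Take δ = min(6, (24/11)ε). Then 0 < |t − 3| < δ forces both bounds, so |(3t - 6)/(t + 9) − (1/4)| < ε.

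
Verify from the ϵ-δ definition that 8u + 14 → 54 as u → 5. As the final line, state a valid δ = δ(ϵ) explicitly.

δ = ϵ/8

Suppose ϵ > 0. We need δ > 0 so that 0 < |u − 5| < δ implies |(8u + 14) − 54| < ϵ.
|(8u + 14) − 54| = |8u - 40| = 8|u − 5|.
So 8|u − 5| < ϵ exactly when |u − 5| < ϵ/8.
Choosing δ = ϵ/8 gives |(8u + 14) − 54| = 8|u − 5| < ϵ whenever |u − 5| < δ.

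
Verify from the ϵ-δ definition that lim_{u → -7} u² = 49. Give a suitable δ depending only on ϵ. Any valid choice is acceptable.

δ = min(1, ϵ/15)

Let ϵ > 0. We seek δ > 0 with 0 < |u + 7| < δ ⇒ |u² − 49| < ϵ.
Factor: u² − 49 = (u + 7)(u - 7), so |u² − 49| = |u + 7|·|u - 7|.
Impose δ ≤ 1 so that |u| < 8; then |u - 7| ≤ 15.
Hence |u² − 49| ≤ 15|u + 7|, which is < ϵ once |u + 7| < ϵ/15.
Take δ = min(1, ϵ/15). If 0 < |u + 7| < δ then both bounds hold and |u² − 49| ≤ 15|u + 7| < 15·(ϵ/15) = ϵ.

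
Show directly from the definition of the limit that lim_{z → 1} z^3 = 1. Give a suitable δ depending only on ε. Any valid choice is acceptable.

δ = min(1, ε/7)

Let ε > 0 be given. We seek δ > 0 with 0 < |z − 1| < δ ⇒ |z^3 − 1| < ε.
Factor: z^3 − 1 = (z − 1)(z^2 + z + 1), so |z^3 − 1| = |z − 1|·|z^2 + z + 1|.
Impose δ ≤ 1 so that |z| < 2; then |z^2 + z + 1| ≤ 7.
Hence |z^3 − 1| ≤ 7|z − 1|, which is < ε once |z − 1| < ε/7.
Take δ = min(1, ε/7). If 0 < |z − 1| < δ then both bounds hold and |z^3 − 1| ≤ 7|z − 1| < 7·(ε/7) = ε.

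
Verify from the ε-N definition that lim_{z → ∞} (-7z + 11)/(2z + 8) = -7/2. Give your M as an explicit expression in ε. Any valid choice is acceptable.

Let ε > 0 be given. We seek M > 0 such that z > M implies |(-7z + 11)/(2z + 8) + 7/2| < ε.
(-7z + 11)/(2z + 8) + 7/2 = (2(-7z + 11) − (-7)(2z + 8)) / (2(2z + 8)) = 78/(2(2z + 8)).
For z > 0 we have 2z + 8 > 2z, so |(-7z + 11)/(2z + 8) + 7/2| = 78/(2(2z + 8)) < 78/(2·2z) = (39/2)/z.
Thus |(-7z + 11)/(2z + 8) + 7/2| < ε whenever z > (39/2)/ε.
Take M = (39/2)/ε. If z > M then |(-7z + 11)/(2z + 8) + 7/2| < (39/2)/z < ε.

M = (39/2)/ε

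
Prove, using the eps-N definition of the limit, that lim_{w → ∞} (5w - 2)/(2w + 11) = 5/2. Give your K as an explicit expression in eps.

K = (59/4)/eps

Suppose eps > 0. We seek K > 0 such that w > K implies |(5w - 2)/(2w + 11) − (5/2)| < eps.
(5w - 2)/(2w + 11) − (5/2) = (2(5w - 2) − 5(2w + 11)) / (2(2w + 11)) = -59/(2(2w + 11)).
For w > 0 we have 2w + 11 > 2w, so |(5w - 2)/(2w + 11) − (5/2)| = 59/(2(2w + 11)) < 59/(2·2w) = (59/4)/w.
Thus |(5w - 2)/(2w + 11) − (5/2)| < eps whenever w > (59/4)/eps.
Take K = (59/4)/eps. If w > K then |(5w - 2)/(2w + 11) − (5/2)| < (59/4)/w < eps.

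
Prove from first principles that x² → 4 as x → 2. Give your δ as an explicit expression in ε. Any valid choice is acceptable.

Let ε > 0 be given. We seek δ > 0 with 0 < |x − 2| < δ ⇒ |x² − 4| < ε.
Factor: x² − 4 = (x − 2)(x + 2), so |x² − 4| = |x − 2|·|x + 2|.
Impose δ ≤ 1 so that |x| < 3; then |x + 2| ≤ 5.
Hence |x² − 4| ≤ 5|x − 2|, which is < ε once |x − 2| < ε/5.
Take δ = min(1, ε/5). If 0 < |x − 2| < δ then both bounds hold and |x² − 4| ≤ 5|x − 2| < 5·(ε/5) = ε.

δ = min(1, ε/5)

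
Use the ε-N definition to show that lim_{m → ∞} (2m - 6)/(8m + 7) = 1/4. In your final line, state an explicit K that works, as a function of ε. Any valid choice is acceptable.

K = (31/32)/ε

Let ε > 0. For m ≥ 1, |(2m - 6)/(8m + 7) − (1/4)| = |-62|/(8(8m + 7)) = 62/(8(8m + 7)).
Since 8m + 7 ≥ 8m for m ≥ 1, this is ≤ 62/(8·8m) = (31/32)/m.
So |(2m - 6)/(8m + 7) − (1/4)| < ε whenever m > (31/32)/ε.
Take K = (31/32)/ε. If m > K then |(2m - 6)/(8m + 7) − (1/4)| ≤ (31/32)/m < ε.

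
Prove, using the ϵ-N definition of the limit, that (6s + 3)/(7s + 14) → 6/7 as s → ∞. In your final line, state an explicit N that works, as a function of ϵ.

Fix ϵ > 0. We seek N > 0 such that s > N implies |(6s + 3)/(7s + 14) − (6/7)| < ϵ.
(6s + 3)/(7s + 14) − (6/7) = (7(6s + 3) − 6(7s + 14)) / (7(7s + 14)) = -63/(7(7s + 14)).
For s > 0 we have 7s + 14 > 7s, so |(6s + 3)/(7s + 14) − (6/7)| = 63/(7(7s + 14)) < 63/(7·7s) = (9/7)/s.
Thus |(6s + 3)/(7s + 14) − (6/7)| < ϵ whenever s > (9/7)/ϵ.
Take N = (9/7)/ϵ. If s > N then |(6s + 3)/(7s + 14) − (6/7)| < (9/7)/s < ϵ.

N = (9/7)/ϵ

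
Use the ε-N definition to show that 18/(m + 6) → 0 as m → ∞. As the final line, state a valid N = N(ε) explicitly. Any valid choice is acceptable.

N = 18/ε

Suppose ε > 0. For m ≥ 1, |18/(m + 6) − 0| = 18/(m + 6) ≤ 18/m.
We need 18/m < ε, i.e. m > 18/ε.
Take N = 18/ε. If m > N then |18/(m + 6)| ≤ 18/m < ε.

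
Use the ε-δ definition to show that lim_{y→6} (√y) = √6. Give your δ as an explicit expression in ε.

Suppose ε > 0. We want δ > 0 such that 0 < |y − 6| < δ implies |√y − √6| < ε.
Rationalise: √y − √6 = (y − 6)/(√y + √6), so |√y − √6| = |y − 6|/(√y + √6).
Restrict δ ≤ 6 so that |y − 6| < 6 forces y > 0, and then √y + √6 > √6.
Hence |√y − √6| < |y − 6|/√6, which is < ε once |y − 6| < √6·ε.
Take δ = min(6, √6·ε). If 0 < |y − 6| < δ then y > 0 and |√y − √6| < |y − 6|/√6 < ε.

δ = min(6, √6·ε)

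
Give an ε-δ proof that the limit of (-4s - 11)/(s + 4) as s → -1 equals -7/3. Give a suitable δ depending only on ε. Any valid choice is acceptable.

Let ε > 0 be given. We want δ > 0 with 0 < |s + 1| < δ ⇒ |(-4s - 11)/(s + 4) + 7/3| < ε.
Combining over a common denominator, (-4s - 11)/(s + 4) + 7/3 = [(-4s - 11)·3 − (-7)·(s + 4)] / [3·(s + 4)] = -5(s + 1) / (3(s + 4)).
So |(-4s - 11)/(s + 4) + 7/3| = 5|s + 1| / (3·|s + 4|).
Require δ ≤ 3/2, so |s + 4| ≥ |3| − |s + 1| > 3 − 3/2 = 3/2.
Hence |(-4s - 11)/(s + 4) + 7/3| < 5|s + 1|/(3·(3/2)) = (10/9)|s + 1|, which is < ε once |s + 1| < (9/10)ε.
Take δ = min(3/2, (9/10)ε). Then 0 < |s + 1| < δ forces both bounds, so |(-4s - 11)/(s + 4) + 7/3| < ε.

δ = min(3/2, (9/10)ε)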